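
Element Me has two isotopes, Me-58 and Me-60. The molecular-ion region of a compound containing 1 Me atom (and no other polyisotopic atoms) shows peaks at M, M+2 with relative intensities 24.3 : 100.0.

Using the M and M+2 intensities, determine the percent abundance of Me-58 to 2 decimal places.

If p is the fraction of Me that is Me-58, then I(M+2)/I(M) = [C(1,1)·p^0·(1−p)] / p^1 = 1·(1−p)/p = 100.0/24.3 = 4.1152
(1−p)/p = 4.1152/1 = 4.1152  ⇒  p = 1/(1 + 4.1152) = 0.1955
Me-58: 19.55%, Me-60: 80.45%.

19.55%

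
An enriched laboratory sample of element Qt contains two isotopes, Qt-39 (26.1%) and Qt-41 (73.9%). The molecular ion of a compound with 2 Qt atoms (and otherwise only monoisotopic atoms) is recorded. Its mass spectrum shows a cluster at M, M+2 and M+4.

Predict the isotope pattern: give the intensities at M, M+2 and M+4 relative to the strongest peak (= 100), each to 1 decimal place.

The 2 Qt atoms are independent, so intensities follow the terms of (0.261 + 0.739)^2.
P(M) = 0.261^2 = 0.068121
P(M+2) = 2 × 0.261^1 × 0.739^1 = 0.385758
P(M+4) = 0.739^2 = 0.546121
The M+4 peak is largest (0.546121); scaling to 100 gives 12.5 : 70.6 : 100.0.

12.5 : 70.6 : 100.0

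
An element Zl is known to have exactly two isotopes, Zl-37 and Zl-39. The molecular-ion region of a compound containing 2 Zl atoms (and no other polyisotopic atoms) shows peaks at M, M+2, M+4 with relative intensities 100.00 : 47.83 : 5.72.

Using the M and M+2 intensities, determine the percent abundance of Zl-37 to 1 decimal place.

Write p for the Zl-37 fraction. I(M+2)/I(M) = [C(2,1)·p^1·(1−p)] / p^2 = 2·(1−p)/p = 47.83/100.00 = 0.4783
(1−p)/p = 0.4783/2 = 0.2392  ⇒  p = 1/(1 + 0.2392) = 0.8070
Zl-37: 80.7%, Zl-39: 19.3%.

80.7%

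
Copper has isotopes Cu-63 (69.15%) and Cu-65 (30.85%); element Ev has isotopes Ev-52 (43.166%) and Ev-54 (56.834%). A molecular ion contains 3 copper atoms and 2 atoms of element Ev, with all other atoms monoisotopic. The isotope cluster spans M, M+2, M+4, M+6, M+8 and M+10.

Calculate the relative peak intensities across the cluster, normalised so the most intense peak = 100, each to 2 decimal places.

17.08 : 67.83 : 100.00 : 68.00 : 21.67 : 2.63

Copper pattern (n=3): 0.33065611 : 0.44254842 : 0.19743483 : 0.02936064
Element Ev pattern (n=2): 0.18633036 : 0.49065929 : 0.32301036
Convolve the two distributions (both contribute in 2-u steps):
  M: 0.33065611×0.18633036 = 0.061611
  M+2: 0.33065611×0.49065929 + 0.44254842×0.18633036 = 0.244700
  M+4: 0.33065611×0.32301036 + 0.44254842×0.49065929 + 0.19743483×0.18633036 = 0.360734
  M+6: 0.44254842×0.32301036 + 0.19743483×0.49065929 + 0.02936064×0.18633036 = 0.245292
  M+8: 0.19743483×0.32301036 + 0.02936064×0.49065929 = 0.078180
  M+10: 0.02936064×0.32301036 = 0.009484
Scale to base peak (0.360734) = 100: 17.08 : 67.83 : 100.00 : 68.00 : 21.67 : 2.63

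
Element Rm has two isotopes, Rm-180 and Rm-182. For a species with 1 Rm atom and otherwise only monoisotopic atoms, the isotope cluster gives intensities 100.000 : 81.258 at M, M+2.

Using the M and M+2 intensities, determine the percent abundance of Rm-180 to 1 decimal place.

55.2%

If p is the fraction of Rm that is Rm-180, then I(M+2)/I(M) = [C(1,1)·p^0·(1−p)] / p^1 = 1·(1−p)/p = 81.258/100.000 = 0.8126
(1−p)/p = 0.8126/1 = 0.8126  ⇒  p = 1/(1 + 0.8126) = 0.5517
Rm-180: 55.2%, Rm-182: 44.8%.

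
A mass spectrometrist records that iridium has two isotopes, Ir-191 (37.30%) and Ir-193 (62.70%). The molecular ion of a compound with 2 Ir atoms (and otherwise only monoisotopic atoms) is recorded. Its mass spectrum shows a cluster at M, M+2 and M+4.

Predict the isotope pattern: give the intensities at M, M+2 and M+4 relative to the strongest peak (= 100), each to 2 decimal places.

29.74 : 100.00 : 84.05

Expanding (0.3730 + 0.6270)^2:
P(M) = 0.3730^2 = 0.139129
P(M+2) = 2 × 0.3730^1 × 0.6270^1 = 0.467742
P(M+4) = 0.6270^2 = 0.393129
The M+2 peak is largest (0.467742); scaling to 100 gives 29.74 : 100.00 : 84.05.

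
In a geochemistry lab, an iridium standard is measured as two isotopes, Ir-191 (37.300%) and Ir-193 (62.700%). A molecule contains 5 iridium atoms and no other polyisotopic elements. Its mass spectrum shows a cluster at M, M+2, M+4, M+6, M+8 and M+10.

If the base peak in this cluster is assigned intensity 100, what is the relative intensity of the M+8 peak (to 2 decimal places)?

84.05

(0.37300 + 0.62700)^5 gives M 0.0072, M+2 0.0607, M+4 0.2040, M+6 0.3429, M+8 0.2882, M+10 0.0969; the largest is M+6.
P(M+6) = C(5,3) × 0.37300^2 × 0.62700^3 = 10 × 0.139129 × 0.24649188 = 0.342942 (base)
P(M+8) = C(5,4) × 0.37300^1 × 0.62700^4 = 5 × 0.3730 × 0.15455041 = 0.288237
Relative intensity = 0.288237 / 0.342942 × 100 = 84.05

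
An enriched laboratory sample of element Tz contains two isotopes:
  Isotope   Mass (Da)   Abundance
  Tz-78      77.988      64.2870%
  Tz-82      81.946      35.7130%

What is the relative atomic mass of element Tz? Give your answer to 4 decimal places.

79.4015 Da

Ar = Σ fᵢ·mᵢ = 0.642870 × 77.988 + 0.357130 × 81.946
= 50.13615 + 29.26537 = 79.40152 Da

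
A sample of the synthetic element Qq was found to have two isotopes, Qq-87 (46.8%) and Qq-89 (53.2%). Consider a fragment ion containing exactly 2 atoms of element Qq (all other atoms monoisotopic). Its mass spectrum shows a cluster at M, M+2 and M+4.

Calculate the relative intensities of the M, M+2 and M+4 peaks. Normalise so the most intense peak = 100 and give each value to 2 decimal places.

43.98 : 100.00 : 56.84

Expanding (0.468 + 0.532)^2:
P(M) = 0.468^2 = 0.219024
P(M+2) = 2 × 0.468^1 × 0.532^1 = 0.497952
P(M+4) = 0.532^2 = 0.283024
The M+2 peak is largest (0.497952); scaling to 100 gives 43.98 : 100.00 : 56.84.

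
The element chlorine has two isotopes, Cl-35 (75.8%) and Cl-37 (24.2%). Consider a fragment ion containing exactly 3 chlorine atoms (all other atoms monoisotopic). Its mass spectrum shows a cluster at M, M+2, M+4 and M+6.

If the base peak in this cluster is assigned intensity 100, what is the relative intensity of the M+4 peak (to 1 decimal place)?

30.6

Term probabilities: M 0.4355, M+2 0.4171, M+4 0.1332, M+6 0.0142. Base peak = M.
P(M) = C(3,0) × 0.758^3 × 0.242^0 = 1 × 0.43551951 × 1.0000 = 0.435520 (base)
P(M+4) = C(3,2) × 0.758^1 × 0.242^2 = 3 × 0.7580 × 0.058564 = 0.133175
Relative intensity = 0.133175 / 0.435520 × 100 = 30.6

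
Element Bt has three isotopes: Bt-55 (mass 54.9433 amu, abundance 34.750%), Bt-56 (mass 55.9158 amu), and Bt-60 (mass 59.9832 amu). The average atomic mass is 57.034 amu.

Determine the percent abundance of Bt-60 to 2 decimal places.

The remaining 65.250% is split between Bt-56 (fraction x) and Bt-60 (fraction 0.65250 − x).
Substituting: 55.9158x + 59.9832(0.65250 − x) = 37.94120325
(55.9158 − 59.9832)x = -1.19783475  ⇒  x = 0.29450, y = 0.35800
Bt-56: 29.45%, Bt-60: 35.80%.

35.80%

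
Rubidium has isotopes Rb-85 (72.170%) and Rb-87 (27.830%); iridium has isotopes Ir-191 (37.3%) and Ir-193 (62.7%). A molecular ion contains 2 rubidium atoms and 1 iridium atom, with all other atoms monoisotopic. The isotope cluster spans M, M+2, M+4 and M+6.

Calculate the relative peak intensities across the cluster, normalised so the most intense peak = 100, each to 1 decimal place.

Rubidium pattern (n=2): 0.52085089 : 0.40169822 : 0.07745089
Iridium pattern (n=1): 0.3730 : 0.6270
Convolve the two distributions (both contribute in 2-u steps):
  M: 0.52085089×0.3730 = 0.194277
  M+2: 0.52085089×0.6270 + 0.40169822×0.3730 = 0.476407
  M+4: 0.40169822×0.6270 + 0.07745089×0.3730 = 0.280754
  M+6: 0.07745089×0.6270 = 0.048562
Scale to base peak (0.476407) = 100: 40.8 : 100.0 : 58.9 : 10.2

40.8 : 100.0 : 58.9 : 10.2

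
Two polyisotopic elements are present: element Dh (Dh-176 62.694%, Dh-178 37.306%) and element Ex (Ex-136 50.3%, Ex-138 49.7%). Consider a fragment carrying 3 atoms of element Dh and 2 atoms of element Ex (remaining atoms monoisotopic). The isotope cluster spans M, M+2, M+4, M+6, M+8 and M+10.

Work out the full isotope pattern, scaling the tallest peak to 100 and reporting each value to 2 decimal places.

Element Dh pattern (n=3): 0.24642113 : 0.43989791 : 0.2617608 : 0.05192016
Element Ex pattern (n=2): 0.253009 : 0.499982 : 0.247009
Convolve the two distributions (both contribute in 2-u steps):
  M: 0.24642113×0.253009 = 0.062347
  M+2: 0.24642113×0.499982 + 0.43989791×0.253009 = 0.234504
  M+4: 0.24642113×0.247009 + 0.43989791×0.499982 + 0.2617608×0.253009 = 0.347037
  M+6: 0.43989791×0.247009 + 0.2617608×0.499982 + 0.05192016×0.253009 = 0.252671
  M+8: 0.2617608×0.247009 + 0.05192016×0.499982 = 0.090616
  M+10: 0.05192016×0.247009 = 0.012825
Scale to base peak (0.347037) = 100: 17.97 : 67.57 : 100.00 : 72.81 : 26.11 : 3.70

17.97 : 67.57 : 100.00 : 72.81 : 26.11 : 3.70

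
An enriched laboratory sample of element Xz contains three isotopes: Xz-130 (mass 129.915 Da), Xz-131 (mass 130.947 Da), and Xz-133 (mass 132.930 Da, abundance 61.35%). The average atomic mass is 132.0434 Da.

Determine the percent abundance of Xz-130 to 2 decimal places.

Let x and y be the fractions of Xz-130 and Xz-131. Then x + y = 1 − 0.6135 = 0.3865 and 129.915x + 130.947y = 132.0434 − 0.6135×132.930 = 50.490845.
Substituting: 129.915x + 130.947(0.3865 − x) = 50.490845
(129.915 − 130.947)x = -0.1201705  ⇒  x = 0.11644, y = 0.27006
Xz-130: 11.64%, Xz-131: 27.01%.

11.64%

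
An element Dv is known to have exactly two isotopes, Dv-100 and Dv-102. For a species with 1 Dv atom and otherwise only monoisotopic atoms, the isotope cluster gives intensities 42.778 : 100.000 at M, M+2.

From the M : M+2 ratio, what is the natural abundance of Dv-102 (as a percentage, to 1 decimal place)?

70.0%

If p is the fraction of Dv that is Dv-100, then I(M+2)/I(M) = [C(1,1)·p^0·(1−p)] / p^1 = 1·(1−p)/p = 100.000/42.778 = 2.3377
(1−p)/p = 2.3377/1 = 2.3377  ⇒  p = 1/(1 + 2.3377) = 0.2996
Dv-100: 30.0%, Dv-102: 70.0%.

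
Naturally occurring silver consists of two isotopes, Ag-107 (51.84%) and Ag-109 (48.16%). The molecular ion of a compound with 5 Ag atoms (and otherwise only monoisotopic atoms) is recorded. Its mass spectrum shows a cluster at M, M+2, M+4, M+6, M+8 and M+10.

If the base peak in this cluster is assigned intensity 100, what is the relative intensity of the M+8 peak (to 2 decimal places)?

Term probabilities: M 0.0374, M+2 0.1739, M+4 0.3231, M+6 0.3002, M+8 0.1394, M+10 0.0259. Base peak = M+4.
P(M+4) = C(5,2) × 0.5184^3 × 0.4816^2 = 10 × 0.13931407 × 0.23193856 = 0.323123 (base)
P(M+8) = C(5,4) × 0.5184^1 × 0.4816^4 = 5 × 0.5184 × 0.0537955 = 0.139438
Relative intensity = 0.139438 / 0.323123 × 100 = 43.15

43.15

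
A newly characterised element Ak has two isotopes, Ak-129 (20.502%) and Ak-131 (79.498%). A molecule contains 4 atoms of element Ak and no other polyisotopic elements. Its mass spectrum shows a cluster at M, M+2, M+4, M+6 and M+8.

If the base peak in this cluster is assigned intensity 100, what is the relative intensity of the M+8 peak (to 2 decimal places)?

96.94

Term probabilities: M 0.0018, M+2 0.0274, M+4 0.1594, M+6 0.4120, M+8 0.3994. Base peak = M+6.
P(M+6) = C(4,3) × 0.20502^1 × 0.79498^3 = 4 × 0.20502 × 0.50242195 = 0.412026 (base)
P(M+8) = C(4,4) × 0.20502^0 × 0.79498^4 = 1 × 1.0000 × 0.39941541 = 0.399415
Relative intensity = 0.399415 / 0.412026 × 100 = 96.94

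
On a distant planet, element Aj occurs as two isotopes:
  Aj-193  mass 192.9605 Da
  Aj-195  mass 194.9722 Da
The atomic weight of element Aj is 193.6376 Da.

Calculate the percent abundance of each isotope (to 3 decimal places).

Aj-193: 66.342%, Aj-195: 33.658%

With x = fraction of Aj-193 (so Aj-195 is 1 − x):
192.9605·x + 194.9722·(1 − x) = 193.6376
(192.9605 − 194.9722)·x = 193.6376 − 194.9722
x = -1.3346 / -2.0117 = 0.66342 → 66.342% Aj-193, 33.658% Aj-195.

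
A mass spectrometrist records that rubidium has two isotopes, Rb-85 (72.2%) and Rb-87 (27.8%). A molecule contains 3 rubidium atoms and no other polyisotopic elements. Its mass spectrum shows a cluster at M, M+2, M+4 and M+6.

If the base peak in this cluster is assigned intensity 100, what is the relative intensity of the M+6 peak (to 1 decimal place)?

Binomial terms of (0.722 + 0.278)^3: M 0.3764, M+2 0.4348, M+4 0.1674, M+6 0.0215 → M+2 is the base peak.
P(M+2) = C(3,1) × 0.722^2 × 0.278^1 = 3 × 0.521284 × 0.2780 = 0.434751 (base)
P(M+6) = C(3,3) × 0.722^0 × 0.278^3 = 1 × 1.0000 × 0.02148495 = 0.021485
Relative intensity = 0.021485 / 0.434751 × 100 = 4.9

4.9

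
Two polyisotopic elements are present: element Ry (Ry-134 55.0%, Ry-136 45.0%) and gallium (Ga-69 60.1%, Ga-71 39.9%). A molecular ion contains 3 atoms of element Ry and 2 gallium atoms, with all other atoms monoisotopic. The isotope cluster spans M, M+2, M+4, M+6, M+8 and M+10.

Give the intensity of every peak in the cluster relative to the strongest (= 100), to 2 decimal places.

17.52 : 66.26 : 100.00 : 75.26 : 28.25 : 4.23

Element Ry pattern (n=3): 0.166375 : 0.408375 : 0.334125 : 0.091125
Gallium pattern (n=2): 0.361201 : 0.479598 : 0.159201
Convolve the two distributions (both contribute in 2-u steps):
  M: 0.166375×0.361201 = 0.060095
  M+2: 0.166375×0.479598 + 0.408375×0.361201 = 0.227299
  M+4: 0.166375×0.159201 + 0.408375×0.479598 + 0.334125×0.361201 = 0.343029
  M+6: 0.408375×0.159201 + 0.334125×0.479598 + 0.091125×0.361201 = 0.258174
  M+8: 0.334125×0.159201 + 0.091125×0.479598 = 0.096896
  M+10: 0.091125×0.159201 = 0.014507
Scale to base peak (0.343029) = 100: 17.52 : 66.26 : 100.00 : 75.26 : 28.25 : 4.23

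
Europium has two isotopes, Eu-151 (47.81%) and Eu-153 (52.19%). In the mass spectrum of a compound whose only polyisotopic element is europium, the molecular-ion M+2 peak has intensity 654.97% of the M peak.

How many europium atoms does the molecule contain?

6

The M+2/M ratio from n Eu atoms is n · q/p = n · 0.5219/0.4781.
n = 6.5497 × 0.4781/0.5219 = 6.00 ≈ 6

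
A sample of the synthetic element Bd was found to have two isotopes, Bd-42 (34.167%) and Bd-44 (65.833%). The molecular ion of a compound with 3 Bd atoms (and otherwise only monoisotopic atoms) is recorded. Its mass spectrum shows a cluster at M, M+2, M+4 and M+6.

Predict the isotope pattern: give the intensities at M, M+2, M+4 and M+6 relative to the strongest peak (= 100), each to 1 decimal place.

9.0 : 51.9 : 100.0 : 64.2

Expanding (0.34167 + 0.65833)^3:
P(M) = 0.34167^3 = 0.039886
P(M+2) = 3 × 0.34167^2 × 0.65833^1 = 0.230557
P(M+4) = 3 × 0.34167^1 × 0.65833^2 = 0.444238
P(M+6) = 0.65833^3 = 0.285319
The M+4 peak is largest (0.444238); scaling to 100 gives 9.0 : 51.9 : 100.0 : 64.2.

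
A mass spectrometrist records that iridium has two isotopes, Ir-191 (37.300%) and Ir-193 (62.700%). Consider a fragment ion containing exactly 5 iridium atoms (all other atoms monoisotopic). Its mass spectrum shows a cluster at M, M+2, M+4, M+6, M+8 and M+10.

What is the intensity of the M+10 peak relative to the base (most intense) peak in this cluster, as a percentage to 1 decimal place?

28.3%

Term probabilities: M 0.0072, M+2 0.0607, M+4 0.2040, M+6 0.3429, M+8 0.2882, M+10 0.0969. Base peak = M+6.
P(M+6) = C(5,3) × 0.37300^2 × 0.62700^3 = 10 × 0.139129 × 0.24649188 = 0.342942 (base)
P(M+10) = C(5,5) × 0.37300^0 × 0.62700^5 = 1 × 1.0000 × 0.09690311 = 0.096903
Relative intensity = 0.096903 / 0.342942 × 100 = 28.3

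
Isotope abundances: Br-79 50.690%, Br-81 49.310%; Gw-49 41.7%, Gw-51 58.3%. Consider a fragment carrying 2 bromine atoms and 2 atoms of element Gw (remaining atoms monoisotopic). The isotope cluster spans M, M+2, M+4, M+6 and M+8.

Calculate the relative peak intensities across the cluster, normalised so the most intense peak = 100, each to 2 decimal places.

Bromine pattern (n=2): 0.25694761 : 0.49990478 : 0.24314761
Element Gw pattern (n=2): 0.173889 : 0.486222 : 0.339889
Convolve the two distributions (both contribute in 2-u steps):
  M: 0.25694761×0.173889 = 0.044680
  M+2: 0.25694761×0.486222 + 0.49990478×0.173889 = 0.211862
  M+4: 0.25694761×0.339889 + 0.49990478×0.486222 + 0.24314761×0.173889 = 0.372679
  M+6: 0.49990478×0.339889 + 0.24314761×0.486222 = 0.288136
  M+8: 0.24314761×0.339889 = 0.082643
Scale to base peak (0.372679) = 100: 11.99 : 56.85 : 100.00 : 77.31 : 22.18

11.99 : 56.85 : 100.00 : 77.31 : 22.18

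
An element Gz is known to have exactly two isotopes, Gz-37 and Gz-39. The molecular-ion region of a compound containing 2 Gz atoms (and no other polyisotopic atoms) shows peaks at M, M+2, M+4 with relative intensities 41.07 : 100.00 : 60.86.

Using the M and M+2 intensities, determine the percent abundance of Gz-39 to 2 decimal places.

Write p for the Gz-37 fraction. I(M+2)/I(M) = [C(2,1)·p^1·(1−p)] / p^2 = 2·(1−p)/p = 100.00/41.07 = 2.4349
(1−p)/p = 2.4349/2 = 1.2174  ⇒  p = 1/(1 + 1.2174) = 0.4510
Gz-37: 45.10%, Gz-39: 54.90%.

54.90%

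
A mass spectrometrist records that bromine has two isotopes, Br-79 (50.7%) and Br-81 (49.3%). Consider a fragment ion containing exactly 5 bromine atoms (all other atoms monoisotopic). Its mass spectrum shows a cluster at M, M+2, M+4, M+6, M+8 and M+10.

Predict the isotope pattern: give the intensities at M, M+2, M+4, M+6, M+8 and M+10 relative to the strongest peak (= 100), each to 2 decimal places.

10.58 : 51.42 : 100.00 : 97.24 : 47.28 : 9.19

Each Br atom is independently Br-79 (p = 0.507) or Br-81 (q = 0.493); the cluster is the binomial expansion (p + q)^5.
P(M) = 0.507^5 = 0.033500
P(M+2) = 5 × 0.507^4 × 0.493^1 = 0.162873
P(M+4) = 10 × 0.507^3 × 0.493^2 = 0.316751
P(M+6) = 10 × 0.507^2 × 0.493^3 = 0.308004
P(M+8) = 5 × 0.507^1 × 0.493^4 = 0.149750
P(M+10) = 0.493^5 = 0.029123
The M+4 peak is largest (0.316751); scaling to 100 gives 10.58 : 51.42 : 100.00 : 97.24 : 47.28 : 9.19.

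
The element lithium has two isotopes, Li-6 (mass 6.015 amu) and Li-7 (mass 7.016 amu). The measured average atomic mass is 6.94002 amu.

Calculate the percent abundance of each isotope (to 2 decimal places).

Li-6: 7.59%, Li-7: 92.41%

Writing the weighted mean with unknown fraction x of Li-6:
6.015·x + 7.016·(1 − x) = 6.94002
(6.015 − 7.016)·x = 6.94002 − 7.016
x = -0.07598 / -1.001 = 0.07590 → 7.59% Li-6, 92.41% Li-7.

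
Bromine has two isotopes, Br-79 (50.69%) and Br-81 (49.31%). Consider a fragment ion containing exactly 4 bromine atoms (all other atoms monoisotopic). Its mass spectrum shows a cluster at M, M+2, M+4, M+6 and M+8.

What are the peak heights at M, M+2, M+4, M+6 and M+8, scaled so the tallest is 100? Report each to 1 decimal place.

Each Br atom is independently Br-79 (p = 0.5069) or Br-81 (q = 0.4931); the cluster is the binomial expansion (p + q)^4.
P(M) = 0.5069^4 = 0.066022
P(M+2) = 4 × 0.5069^3 × 0.4931^1 = 0.256899
P(M+4) = 6 × 0.5069^2 × 0.4931^2 = 0.374857
P(M+6) = 4 × 0.5069^1 × 0.4931^3 = 0.243101
P(M+8) = 0.4931^4 = 0.059121
The M+4 peak is largest (0.374857); scaling to 100 gives 17.6 : 68.5 : 100.0 : 64.9 : 15.8.

17.6 : 68.5 : 100.0 : 64.9 : 15.8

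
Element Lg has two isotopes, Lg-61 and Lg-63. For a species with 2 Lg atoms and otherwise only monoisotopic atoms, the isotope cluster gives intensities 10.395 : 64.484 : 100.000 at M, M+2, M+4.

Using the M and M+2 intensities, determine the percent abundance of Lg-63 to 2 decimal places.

75.62%

If p is the fraction of Lg that is Lg-61, then I(M+2)/I(M) = [C(2,1)·p^1·(1−p)] / p^2 = 2·(1−p)/p = 64.484/10.395 = 6.2034
(1−p)/p = 6.2034/2 = 3.1017  ⇒  p = 1/(1 + 3.1017) = 0.2438
Lg-61: 24.38%, Lg-63: 75.62%.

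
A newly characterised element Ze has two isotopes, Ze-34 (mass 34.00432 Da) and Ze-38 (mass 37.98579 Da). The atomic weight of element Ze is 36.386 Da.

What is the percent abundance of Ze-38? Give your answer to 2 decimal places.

Let x be the fractional abundance of Ze-34; then Ze-38 has abundance 1 − x.
34.00432·x + 37.98579·(1 − x) = 36.386
(34.00432 − 37.98579)·x = 36.386 − 37.98579
x = -1.59979 / -3.98147 = 0.40181 → 40.18% Ze-34, 59.82% Ze-38.

59.82%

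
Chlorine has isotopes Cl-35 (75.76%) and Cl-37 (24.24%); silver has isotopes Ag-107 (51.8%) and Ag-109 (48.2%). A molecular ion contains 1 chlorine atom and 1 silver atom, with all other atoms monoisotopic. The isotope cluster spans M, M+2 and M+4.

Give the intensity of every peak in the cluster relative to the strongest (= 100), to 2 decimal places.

Chlorine pattern (n=1): 0.7576 : 0.2424
Silver pattern (n=1): 0.5180 : 0.4820
Convolve the two distributions (both contribute in 2-u steps):
  M: 0.7576×0.5180 = 0.392437
  M+2: 0.7576×0.4820 + 0.2424×0.5180 = 0.490726
  M+4: 0.2424×0.4820 = 0.116837
Scale to base peak (0.490726) = 100: 79.97 : 100.00 : 23.81

79.97 : 100.00 : 23.81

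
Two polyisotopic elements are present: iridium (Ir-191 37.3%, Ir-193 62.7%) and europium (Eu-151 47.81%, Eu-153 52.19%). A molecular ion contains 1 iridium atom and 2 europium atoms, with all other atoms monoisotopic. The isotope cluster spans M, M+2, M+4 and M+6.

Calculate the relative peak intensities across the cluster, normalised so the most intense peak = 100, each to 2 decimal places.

20.57 : 79.48 : 100.00 : 41.20

Iridium pattern (n=1): 0.3730 : 0.6270
Europium pattern (n=2): 0.22857961 : 0.49904078 : 0.27237961
Convolve the two distributions (both contribute in 2-u steps):
  M: 0.3730×0.22857961 = 0.085260
  M+2: 0.3730×0.49904078 + 0.6270×0.22857961 = 0.329462
  M+4: 0.3730×0.27237961 + 0.6270×0.49904078 = 0.414496
  M+6: 0.6270×0.27237961 = 0.170782
Scale to base peak (0.414496) = 100: 20.57 : 79.48 : 100.00 : 41.20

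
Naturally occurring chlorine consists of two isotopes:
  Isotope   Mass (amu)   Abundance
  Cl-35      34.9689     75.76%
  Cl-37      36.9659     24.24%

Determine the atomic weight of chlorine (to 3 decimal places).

Ar = Σ fᵢ·mᵢ = 0.7576 × 34.9689 + 0.2424 × 36.9659
= 26.49244 + 8.96053 = 35.45297 amu

35.453 amu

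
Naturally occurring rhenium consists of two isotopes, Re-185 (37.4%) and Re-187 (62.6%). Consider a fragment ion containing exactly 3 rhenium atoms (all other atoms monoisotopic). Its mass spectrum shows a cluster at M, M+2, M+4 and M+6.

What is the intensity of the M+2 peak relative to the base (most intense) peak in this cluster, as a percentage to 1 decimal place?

59.7%

Term probabilities: M 0.0523, M+2 0.2627, M+4 0.4397, M+6 0.2453. Base peak = M+4.
P(M+4) = C(3,2) × 0.374^1 × 0.626^2 = 3 × 0.3740 × 0.391876 = 0.439685 (base)
P(M+2) = C(3,1) × 0.374^2 × 0.626^1 = 3 × 0.139876 × 0.6260 = 0.262687
Relative intensity = 0.262687 / 0.439685 × 100 = 59.7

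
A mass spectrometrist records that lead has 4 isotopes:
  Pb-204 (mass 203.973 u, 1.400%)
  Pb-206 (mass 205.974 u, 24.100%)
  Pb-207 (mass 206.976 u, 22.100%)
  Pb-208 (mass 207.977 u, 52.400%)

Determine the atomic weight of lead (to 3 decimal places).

207.217 u

Weight each isotope mass by its fractional abundance: 0.01400 × 203.973 + 0.24100 × 205.974 + 0.22100 × 206.976 + 0.52400 × 207.977
= 2.8556 + 49.6397 + 45.7417 + 108.9799 = 207.2169 u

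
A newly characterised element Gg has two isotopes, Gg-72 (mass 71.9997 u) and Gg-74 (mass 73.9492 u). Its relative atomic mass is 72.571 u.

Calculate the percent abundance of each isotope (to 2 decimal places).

Let x be the fractional abundance of Gg-72; then Gg-74 has abundance 1 − x.
71.9997·x + 73.9492·(1 − x) = 72.571
(71.9997 − 73.9492)·x = 72.571 − 73.9492
x = -1.3782 / -1.9495 = 0.70695 → 70.70% Gg-72, 29.30% Gg-74.

Gg-72: 70.70%, Gg-74: 29.30%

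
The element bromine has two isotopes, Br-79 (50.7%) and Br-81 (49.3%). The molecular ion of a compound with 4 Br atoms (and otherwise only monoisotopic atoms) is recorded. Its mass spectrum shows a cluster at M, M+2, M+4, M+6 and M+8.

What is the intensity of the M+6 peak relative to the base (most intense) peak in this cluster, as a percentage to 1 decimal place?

64.8%

(0.507 + 0.493)^4 gives M 0.0661, M+2 0.2570, M+4 0.3749, M+6 0.2430, M+8 0.0591; the largest is M+4.
P(M+4) = C(4,2) × 0.507^2 × 0.493^2 = 6 × 0.257049 × 0.243049 = 0.374853 (base)
P(M+6) = C(4,3) × 0.507^1 × 0.493^3 = 4 × 0.5070 × 0.11982316 = 0.243001
Relative intensity = 0.243001 / 0.374853 × 100 = 64.8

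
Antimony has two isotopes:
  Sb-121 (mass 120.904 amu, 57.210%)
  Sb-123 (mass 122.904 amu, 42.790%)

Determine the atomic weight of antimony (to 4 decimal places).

121.7598 amu

Average mass = Σ (abundance × isotope mass) = 0.57210 × 120.904 + 0.42790 × 122.904
= 69.16918 + 52.59062 = 121.75980 amu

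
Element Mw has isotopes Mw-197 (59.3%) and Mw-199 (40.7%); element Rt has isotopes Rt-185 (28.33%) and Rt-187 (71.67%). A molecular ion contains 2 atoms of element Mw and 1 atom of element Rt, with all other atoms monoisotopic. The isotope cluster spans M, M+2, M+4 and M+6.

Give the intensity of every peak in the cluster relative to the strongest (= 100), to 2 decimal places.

Element Mw pattern (n=2): 0.351649 : 0.482702 : 0.165649
Element Rt pattern (n=1): 0.2833 : 0.7167
Convolve the two distributions (both contribute in 2-u steps):
  M: 0.351649×0.2833 = 0.099622
  M+2: 0.351649×0.7167 + 0.482702×0.2833 = 0.388776
  M+4: 0.482702×0.7167 + 0.165649×0.2833 = 0.392881
  M+6: 0.165649×0.7167 = 0.118721
Scale to base peak (0.392881) = 100: 25.36 : 98.96 : 100.00 : 30.22

25.36 : 98.96 : 100.00 : 30.22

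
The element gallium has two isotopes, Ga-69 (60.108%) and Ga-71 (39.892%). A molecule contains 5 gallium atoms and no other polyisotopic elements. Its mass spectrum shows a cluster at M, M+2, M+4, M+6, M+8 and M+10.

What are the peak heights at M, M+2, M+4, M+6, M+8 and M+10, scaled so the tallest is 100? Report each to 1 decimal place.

Each Ga atom is independently Ga-69 (p = 0.60108) or Ga-71 (q = 0.39892); the cluster is the binomial expansion (p + q)^5.
P(M) = 0.60108^5 = 0.078462
P(M+2) = 5 × 0.60108^4 × 0.39892^1 = 0.260366
P(M+4) = 10 × 0.60108^3 × 0.39892^2 = 0.345596
P(M+6) = 10 × 0.60108^2 × 0.39892^3 = 0.229362
P(M+8) = 5 × 0.60108^1 × 0.39892^4 = 0.076111
P(M+10) = 0.39892^5 = 0.010103
The M+4 peak is largest (0.345596); scaling to 100 gives 22.7 : 75.3 : 100.0 : 66.4 : 22.0 : 2.9.

22.7 : 75.3 : 100.0 : 66.4 : 22.0 : 2.9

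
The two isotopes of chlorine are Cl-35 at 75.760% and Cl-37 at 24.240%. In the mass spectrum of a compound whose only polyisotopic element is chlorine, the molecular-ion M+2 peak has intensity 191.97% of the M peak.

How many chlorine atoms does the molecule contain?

With n Cl atoms, P(M+2)/P(M) = C(n,1)·p^(n−1)q / p^n = n·q/p = n · 0.24240/0.75760.
n = 1.9197 × 0.75760/0.24240 = 6.00 ≈ 6

6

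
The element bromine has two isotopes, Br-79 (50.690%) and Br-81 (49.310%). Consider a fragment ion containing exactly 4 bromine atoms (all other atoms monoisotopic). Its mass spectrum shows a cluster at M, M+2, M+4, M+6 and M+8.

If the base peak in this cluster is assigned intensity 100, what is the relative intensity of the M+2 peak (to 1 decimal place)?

(0.50690 + 0.49310)^4 gives M 0.0660, M+2 0.2569, M+4 0.3749, M+6 0.2431, M+8 0.0591; the largest is M+4.
P(M+4) = C(4,2) × 0.50690^2 × 0.49310^2 = 6 × 0.25694761 × 0.24314761 = 0.374857 (base)
P(M+2) = C(4,1) × 0.50690^3 × 0.49310^1 = 4 × 0.13024674 × 0.4931 = 0.256899
Relative intensity = 0.256899 / 0.374857 × 100 = 68.5

68.5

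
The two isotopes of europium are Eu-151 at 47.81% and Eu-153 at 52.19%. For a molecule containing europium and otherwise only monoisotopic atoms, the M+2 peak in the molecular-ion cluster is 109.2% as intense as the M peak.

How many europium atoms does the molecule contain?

With n Eu atoms, P(M+2)/P(M) = C(n,1)·p^(n−1)q / p^n = n·q/p = n · 0.5219/0.4781.
n = 1.092 × 0.4781/0.5219 = 1.00 ≈ 1

1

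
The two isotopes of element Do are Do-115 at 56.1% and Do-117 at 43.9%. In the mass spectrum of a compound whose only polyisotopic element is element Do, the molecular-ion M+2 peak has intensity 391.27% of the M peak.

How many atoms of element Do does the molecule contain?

5

With n Do atoms, P(M+2)/P(M) = C(n,1)·p^(n−1)q / p^n = n·q/p = n · 0.439/0.561.
n = 3.9127 × 0.561/0.439 = 5.00 ≈ 5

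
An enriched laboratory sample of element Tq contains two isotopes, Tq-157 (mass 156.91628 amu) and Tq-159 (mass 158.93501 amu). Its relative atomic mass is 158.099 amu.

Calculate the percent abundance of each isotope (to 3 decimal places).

Let x be the fractional abundance of Tq-157; then Tq-159 has abundance 1 − x.
156.91628·x + 158.93501·(1 − x) = 158.099
(156.91628 − 158.93501)·x = 158.099 − 158.93501
x = -0.83601 / -2.01873 = 0.41413 → 41.413% Tq-157, 58.587% Tq-159.

Tq-157: 41.413%, Tq-159: 58.587%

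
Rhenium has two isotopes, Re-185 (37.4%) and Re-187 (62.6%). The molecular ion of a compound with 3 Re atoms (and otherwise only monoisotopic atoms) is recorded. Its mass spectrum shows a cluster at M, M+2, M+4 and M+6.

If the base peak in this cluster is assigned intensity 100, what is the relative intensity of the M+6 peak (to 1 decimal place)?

55.8

Binomial terms of (0.374 + 0.626)^3: M 0.0523, M+2 0.2627, M+4 0.4397, M+6 0.2453 → M+4 is the base peak.
P(M+4) = C(3,2) × 0.374^1 × 0.626^2 = 3 × 0.3740 × 0.391876 = 0.439685 (base)
P(M+6) = C(3,3) × 0.374^0 × 0.626^3 = 1 × 1.0000 × 0.24531438 = 0.245314
Relative intensity = 0.245314 / 0.439685 × 100 = 55.8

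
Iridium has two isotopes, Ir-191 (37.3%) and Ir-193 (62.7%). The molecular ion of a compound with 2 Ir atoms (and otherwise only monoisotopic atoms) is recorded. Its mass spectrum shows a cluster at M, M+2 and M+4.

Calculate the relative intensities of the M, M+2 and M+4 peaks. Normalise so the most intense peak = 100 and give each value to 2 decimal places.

Each Ir atom is independently Ir-191 (p = 0.373) or Ir-193 (q = 0.627); the cluster is the binomial expansion (p + q)^2.
P(M) = 0.373^2 = 0.139129
P(M+2) = 2 × 0.373^1 × 0.627^1 = 0.467742
P(M+4) = 0.627^2 = 0.393129
The M+2 peak is largest (0.467742); scaling to 100 gives 29.74 : 100.00 : 84.05.

29.74 : 100.00 : 84.05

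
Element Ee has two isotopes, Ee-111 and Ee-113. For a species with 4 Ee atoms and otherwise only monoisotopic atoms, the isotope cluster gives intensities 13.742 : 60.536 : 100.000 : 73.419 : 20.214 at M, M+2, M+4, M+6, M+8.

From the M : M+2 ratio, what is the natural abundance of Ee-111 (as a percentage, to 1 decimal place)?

47.6%

Write p for the Ee-111 fraction. I(M+2)/I(M) = [C(4,1)·p^3·(1−p)] / p^4 = 4·(1−p)/p = 60.536/13.742 = 4.4052
(1−p)/p = 4.4052/4 = 1.1013  ⇒  p = 1/(1 + 1.1013) = 0.4759
Ee-111: 47.6%, Ee-113: 52.4%.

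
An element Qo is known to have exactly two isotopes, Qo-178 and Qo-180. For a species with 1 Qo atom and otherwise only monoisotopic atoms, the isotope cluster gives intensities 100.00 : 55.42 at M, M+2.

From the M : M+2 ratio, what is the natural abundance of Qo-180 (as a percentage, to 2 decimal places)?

Write p for the Qo-178 fraction. I(M+2)/I(M) = [C(1,1)·p^0·(1−p)] / p^1 = 1·(1−p)/p = 55.42/100.00 = 0.5542
(1−p)/p = 0.5542/1 = 0.5542  ⇒  p = 1/(1 + 0.5542) = 0.6434
Qo-178: 64.34%, Qo-180: 35.66%.

35.66%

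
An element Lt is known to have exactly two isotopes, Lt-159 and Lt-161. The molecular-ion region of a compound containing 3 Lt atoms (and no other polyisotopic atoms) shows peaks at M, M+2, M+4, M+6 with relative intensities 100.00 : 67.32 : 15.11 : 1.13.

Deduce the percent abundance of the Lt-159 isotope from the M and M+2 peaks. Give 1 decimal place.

81.7%

Let p = fractional abundance of Lt-159. I(M+2)/I(M) = [C(3,1)·p^2·(1−p)] / p^3 = 3·(1−p)/p = 67.32/100.00 = 0.6732
(1−p)/p = 0.6732/3 = 0.2244  ⇒  p = 1/(1 + 0.2244) = 0.8167
Lt-159: 81.7%, Lt-161: 18.3%.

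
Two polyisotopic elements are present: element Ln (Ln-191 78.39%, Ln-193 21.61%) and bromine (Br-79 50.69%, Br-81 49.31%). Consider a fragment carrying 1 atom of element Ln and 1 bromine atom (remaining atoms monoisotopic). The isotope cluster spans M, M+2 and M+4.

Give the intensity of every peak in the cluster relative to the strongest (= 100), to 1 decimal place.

Element Ln pattern (n=1): 0.7839 : 0.2161
Bromine pattern (n=1): 0.5069 : 0.4931
Convolve the two distributions (both contribute in 2-u steps):
  M: 0.7839×0.5069 = 0.397359
  M+2: 0.7839×0.4931 + 0.2161×0.5069 = 0.496082
  M+4: 0.2161×0.4931 = 0.106559
Scale to base peak (0.496082) = 100: 80.1 : 100.0 : 21.5

80.1 : 100.0 : 21.5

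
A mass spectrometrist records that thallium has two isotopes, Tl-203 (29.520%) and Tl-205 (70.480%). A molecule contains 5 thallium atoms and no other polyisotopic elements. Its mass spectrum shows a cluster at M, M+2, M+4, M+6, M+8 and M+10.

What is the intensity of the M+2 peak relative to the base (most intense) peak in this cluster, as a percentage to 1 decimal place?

7.3%

(0.29520 + 0.70480)^5 gives M 0.0022, M+2 0.0268, M+4 0.1278, M+6 0.3051, M+8 0.3642, M+10 0.1739; the largest is M+8.
P(M+8) = C(5,4) × 0.29520^1 × 0.70480^4 = 5 × 0.2952 × 0.24675365 = 0.364208 (base)
P(M+2) = C(5,1) × 0.29520^4 × 0.70480^1 = 5 × 0.00759391 × 0.7048 = 0.026761
Relative intensity = 0.026761 / 0.364208 × 100 = 7.3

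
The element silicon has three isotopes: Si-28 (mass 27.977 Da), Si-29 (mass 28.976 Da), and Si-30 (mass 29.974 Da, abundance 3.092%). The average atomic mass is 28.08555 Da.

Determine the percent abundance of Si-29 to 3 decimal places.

4.685%

Let x and y be the fractions of Si-28 and Si-29. Then x + y = 1 − 0.03092 = 0.96908 and 27.977x + 28.976y = 28.08555 − 0.03092×29.974 = 27.15875392.
Substituting: 27.977x + 28.976(0.96908 − x) = 27.15875392
(27.977 − 28.976)x = -0.92130816  ⇒  x = 0.92223, y = 0.04685
Si-28: 92.223%, Si-29: 4.685%.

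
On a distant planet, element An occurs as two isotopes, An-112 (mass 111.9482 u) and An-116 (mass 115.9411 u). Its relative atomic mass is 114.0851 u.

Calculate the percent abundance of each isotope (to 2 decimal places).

Let x be the fractional abundance of An-112; then An-116 has abundance 1 − x.
111.9482·x + 115.9411·(1 − x) = 114.0851
(111.9482 − 115.9411)·x = 114.0851 − 115.9411
x = -1.8560 / -3.9929 = 0.46483 → 46.48% An-112, 53.52% An-116.

An-112: 46.48%, An-116: 53.52%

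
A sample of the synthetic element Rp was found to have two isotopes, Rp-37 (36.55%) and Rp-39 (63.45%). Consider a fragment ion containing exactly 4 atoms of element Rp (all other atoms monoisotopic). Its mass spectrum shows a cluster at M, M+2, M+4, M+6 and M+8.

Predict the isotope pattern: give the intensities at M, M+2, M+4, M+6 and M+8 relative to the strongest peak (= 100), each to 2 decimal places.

The 4 Rp atoms are independent, so intensities follow the terms of (0.3655 + 0.6345)^4.
P(M) = 0.3655^4 = 0.017846
P(M+2) = 4 × 0.3655^3 × 0.6345^1 = 0.123924
P(M+4) = 6 × 0.3655^2 × 0.6345^2 = 0.322693
P(M+6) = 4 × 0.3655^1 × 0.6345^3 = 0.373458
P(M+8) = 0.6345^4 = 0.162079
The M+6 peak is largest (0.373458); scaling to 100 gives 4.78 : 33.18 : 86.41 : 100.00 : 43.40.

4.78 : 33.18 : 86.41 : 100.00 : 43.40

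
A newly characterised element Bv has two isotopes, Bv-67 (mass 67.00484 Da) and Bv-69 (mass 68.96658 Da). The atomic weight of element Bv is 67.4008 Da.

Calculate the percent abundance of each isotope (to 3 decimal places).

Bv-67: 79.816%, Bv-69: 20.184%

Let x be the fractional abundance of Bv-67; then Bv-69 has abundance 1 − x.
67.00484·x + 68.96658·(1 − x) = 67.4008
(67.00484 − 68.96658)·x = 67.4008 − 68.96658
x = -1.56578 / -1.96174 = 0.79816 → 79.816% Bv-67, 20.184% Bv-69.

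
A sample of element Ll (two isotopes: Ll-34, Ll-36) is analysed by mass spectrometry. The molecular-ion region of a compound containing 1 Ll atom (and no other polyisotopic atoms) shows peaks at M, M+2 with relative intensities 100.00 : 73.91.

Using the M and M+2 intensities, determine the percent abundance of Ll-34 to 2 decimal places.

57.50%

If p is the fraction of Ll that is Ll-34, then I(M+2)/I(M) = [C(1,1)·p^0·(1−p)] / p^1 = 1·(1−p)/p = 73.91/100.00 = 0.7391
(1−p)/p = 0.7391/1 = 0.7391  ⇒  p = 1/(1 + 0.7391) = 0.5750
Ll-34: 57.50%, Ll-36: 42.50%.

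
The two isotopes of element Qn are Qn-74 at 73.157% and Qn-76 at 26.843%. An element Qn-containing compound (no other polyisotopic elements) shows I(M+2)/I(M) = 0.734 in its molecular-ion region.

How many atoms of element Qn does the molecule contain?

The M+2/M ratio from n Qn atoms is n · q/p = n · 0.26843/0.73157.
n = 0.734 × 0.73157/0.26843 = 2.00 ≈ 2

2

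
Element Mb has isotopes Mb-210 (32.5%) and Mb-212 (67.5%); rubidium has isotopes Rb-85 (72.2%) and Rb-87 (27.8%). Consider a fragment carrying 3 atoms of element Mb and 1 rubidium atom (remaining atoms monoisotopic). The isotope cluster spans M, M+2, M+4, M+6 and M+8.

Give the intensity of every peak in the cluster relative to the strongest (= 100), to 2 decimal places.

Element Mb pattern (n=3): 0.03432813 : 0.21389063 : 0.44423438 : 0.30754688
Rubidium pattern (n=1): 0.7220 : 0.2780
Convolve the two distributions (both contribute in 2-u steps):
  M: 0.03432813×0.7220 = 0.024785
  M+2: 0.03432813×0.2780 + 0.21389063×0.7220 = 0.163972
  M+4: 0.21389063×0.2780 + 0.44423438×0.7220 = 0.380199
  M+6: 0.44423438×0.2780 + 0.30754688×0.7220 = 0.345546
  M+8: 0.30754688×0.2780 = 0.085498
Scale to base peak (0.380199) = 100: 6.52 : 43.13 : 100.00 : 90.89 : 22.49

6.52 : 43.13 : 100.00 : 90.89 : 22.49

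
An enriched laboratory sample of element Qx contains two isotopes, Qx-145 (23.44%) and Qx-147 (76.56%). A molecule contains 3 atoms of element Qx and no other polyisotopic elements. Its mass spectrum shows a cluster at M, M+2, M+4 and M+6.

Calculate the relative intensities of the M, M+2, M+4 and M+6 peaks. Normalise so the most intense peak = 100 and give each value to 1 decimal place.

The 3 Qx atoms are independent, so intensities follow the terms of (0.2344 + 0.7656)^3.
P(M) = 0.2344^3 = 0.012879
P(M+2) = 3 × 0.2344^2 × 0.7656^1 = 0.126194
P(M+4) = 3 × 0.2344^1 × 0.7656^2 = 0.412176
P(M+6) = 0.7656^3 = 0.448751
The M+6 peak is largest (0.448751); scaling to 100 gives 2.9 : 28.1 : 91.8 : 100.0.

2.9 : 28.1 : 91.8 : 100.0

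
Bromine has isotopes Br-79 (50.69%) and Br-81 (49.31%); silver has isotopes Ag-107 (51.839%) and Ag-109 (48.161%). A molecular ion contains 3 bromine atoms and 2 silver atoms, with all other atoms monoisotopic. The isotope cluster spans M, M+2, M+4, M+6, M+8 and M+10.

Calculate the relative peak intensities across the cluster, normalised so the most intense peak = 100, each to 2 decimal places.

10.96 : 52.35 : 100.00 : 95.50 : 45.60 : 8.71

Bromine pattern (n=3): 0.13024674 : 0.3801026 : 0.36975457 : 0.11989609
Silver pattern (n=2): 0.26872819 : 0.49932362 : 0.23194819
Convolve the two distributions (both contribute in 2-u steps):
  M: 0.13024674×0.26872819 = 0.035001
  M+2: 0.13024674×0.49932362 + 0.3801026×0.26872819 = 0.167180
  M+4: 0.13024674×0.23194819 + 0.3801026×0.49932362 + 0.36975457×0.26872819 = 0.319368
  M+6: 0.3801026×0.23194819 + 0.36975457×0.49932362 + 0.11989609×0.26872819 = 0.305011
  M+8: 0.36975457×0.23194819 + 0.11989609×0.49932362 = 0.145631
  M+10: 0.11989609×0.23194819 = 0.027810
Scale to base peak (0.319368) = 100: 10.96 : 52.35 : 100.00 : 95.50 : 45.60 : 8.71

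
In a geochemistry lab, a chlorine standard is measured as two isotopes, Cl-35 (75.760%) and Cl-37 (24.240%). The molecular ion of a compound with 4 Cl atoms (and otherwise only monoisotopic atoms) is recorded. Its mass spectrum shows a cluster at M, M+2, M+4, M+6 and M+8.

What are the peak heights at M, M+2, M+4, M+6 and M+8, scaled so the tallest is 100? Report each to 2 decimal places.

78.14 : 100.00 : 47.99 : 10.24 : 0.82

Expanding (0.75760 + 0.24240)^4:
P(M) = 0.75760^4 = 0.329428
P(M+2) = 4 × 0.75760^3 × 0.24240^1 = 0.421612
P(M+4) = 6 × 0.75760^2 × 0.24240^2 = 0.202347
P(M+6) = 4 × 0.75760^1 × 0.24240^3 = 0.043162
P(M+8) = 0.24240^4 = 0.003452
The M+2 peak is largest (0.421612); scaling to 100 gives 78.14 : 100.00 : 47.99 : 10.24 : 0.82.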